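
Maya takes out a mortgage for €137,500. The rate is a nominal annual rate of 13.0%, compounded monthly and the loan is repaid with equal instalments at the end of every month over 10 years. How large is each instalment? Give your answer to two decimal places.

Periodic rate i = 0.13/12 = 0.0108333; n = 10 × 12 = 120 periods.
PMT = 137500 / ( [1 − (1+0.0108333)^(−120)] / 0.0108333 ) = 137500 / 66.974419 = 2,053.0227

€2,053.02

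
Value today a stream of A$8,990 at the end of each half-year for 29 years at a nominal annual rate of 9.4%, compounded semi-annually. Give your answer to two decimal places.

i = 0.094/2 = 0.047 per half-year; n = 29·2 = 58.
PV = PMT · [1 − (1+i)^(−n)] / i = 8990 · 19.794096 = 177,948.9237

A$177,948.92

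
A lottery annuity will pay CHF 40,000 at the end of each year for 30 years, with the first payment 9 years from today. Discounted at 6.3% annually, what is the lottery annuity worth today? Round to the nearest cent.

CHF 327,156.13

Value one period before first payment (t=8): 40000 × [1 − (1+0.063)^(−30)] / 0.063 = 40000 × 13.334023 = 533,360.9123
PV₀ = 533,360.9123 / (1+0.063)^8 = 533,360.9123 / 1.630295 = 327,156.1350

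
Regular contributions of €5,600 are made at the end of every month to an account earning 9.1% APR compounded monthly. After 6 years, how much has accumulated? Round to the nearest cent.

With 12 periods per year: i = 0.00758333, n = 72.
FV = 5600 × [(1+0.00758333)^72 − 1] / 0.00758333 = 5600 × 95.311851 = 533,746.3655

€533,746.37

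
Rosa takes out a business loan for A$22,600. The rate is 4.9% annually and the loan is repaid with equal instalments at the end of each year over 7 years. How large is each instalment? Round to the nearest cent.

PMT = 22600 / ( [1 − (1+0.049)^(−7)] / 0.049 ) = 22600 / 5.807402 = 3,891.5853

A$3,891.59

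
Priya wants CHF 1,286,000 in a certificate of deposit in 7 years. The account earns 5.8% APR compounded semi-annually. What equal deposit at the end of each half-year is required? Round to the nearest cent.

i = 0.058/2 = 0.029 per half-year; n = 7·2 = 14.
FV-annuity factor = 16.971017; PMT = 1.286e+06 / 16.971017 = 75,776.2482

CHF 75,776.25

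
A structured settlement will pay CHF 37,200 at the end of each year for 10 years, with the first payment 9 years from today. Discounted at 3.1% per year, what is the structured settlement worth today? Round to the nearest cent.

CHF 247,297.29

PV at t=8 (ordinary 10-year annuity): 37200 × a(10|0.031) = 37200 × 8.486835 = 315,710.2456
PV₀ = 315,710.2456 / (1+0.031)^8 = 315,710.2456 / 1.276643 = 247,297.2881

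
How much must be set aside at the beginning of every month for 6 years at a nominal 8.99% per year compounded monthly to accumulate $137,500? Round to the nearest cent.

Periodic rate i = 0.0899/12 = 0.00749167; n = 6 × 12 = 72 periods.
FV-annuity factor × (1+i) = 95.688146; PMT = 137500 / 95.688146 = 1,436.9596

$1,436.96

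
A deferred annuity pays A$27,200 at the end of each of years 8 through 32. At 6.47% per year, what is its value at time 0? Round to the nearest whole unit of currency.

Value one period before first payment (t=7): 27200 × [1 − (1+0.0647)^(−25)] / 0.0647 = 27200 × 12.231807 = 332,705.1506
PV₀ = 332,705.1506 / (1+0.0647)^7 = 332,705.1506 / 1.550925 = 214,520.4729

A$214,520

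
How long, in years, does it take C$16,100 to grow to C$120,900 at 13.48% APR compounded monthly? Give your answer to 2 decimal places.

15.04 years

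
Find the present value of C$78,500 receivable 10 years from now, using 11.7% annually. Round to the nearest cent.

C$25,961.99

PV = FV·(1+i)^(−n) = 78,500 × 0.330726 = 25,961.9868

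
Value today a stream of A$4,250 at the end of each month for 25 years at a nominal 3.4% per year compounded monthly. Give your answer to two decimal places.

A$858,106.58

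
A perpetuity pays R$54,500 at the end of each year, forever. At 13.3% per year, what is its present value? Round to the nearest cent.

PV = PMT / i = 54500 / 0.133 = 409,774.4361

R$409,774.44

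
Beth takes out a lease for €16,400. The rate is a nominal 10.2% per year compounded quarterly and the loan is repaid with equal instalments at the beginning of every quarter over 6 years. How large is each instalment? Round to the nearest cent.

Periodic rate i = 0.102/4 = 0.0255; n = 6 × 4 = 24 periods.
Annuity-PV factor × (1+i) = 18.240148; PMT = 16400 / 18.240148 = 899.1155

€899.12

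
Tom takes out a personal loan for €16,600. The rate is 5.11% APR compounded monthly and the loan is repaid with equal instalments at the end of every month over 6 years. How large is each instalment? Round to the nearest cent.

€268.19

With 12 periods per year: i = 0.00425833, n = 72.
PMT = 16600 / ( [1 − (1+0.00425833)^(−72)] / 0.00425833 ) = 16600 / 61.896483 = 268.1897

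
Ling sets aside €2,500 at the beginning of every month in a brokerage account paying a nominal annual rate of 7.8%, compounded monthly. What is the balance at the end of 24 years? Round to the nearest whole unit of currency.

With 12 periods per year: i = 0.0065, n = 288.
FV = PMT · [(1+i)^n − 1] / i × (1+i) = 2500 · 845.773063 = 2,114,432.6578
(annuity-due: payments at period start, so ×(1+i).)

€2,114,433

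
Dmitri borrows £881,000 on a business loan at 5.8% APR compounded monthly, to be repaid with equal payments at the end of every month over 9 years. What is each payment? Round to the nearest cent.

Periodic rate i = 0.058/12 = 0.00483333; n = 9 × 12 = 108 periods.
Annuity-PV factor = 83.983603; PMT = 881000 / 83.983603 = 10,490.1429

£10,490.14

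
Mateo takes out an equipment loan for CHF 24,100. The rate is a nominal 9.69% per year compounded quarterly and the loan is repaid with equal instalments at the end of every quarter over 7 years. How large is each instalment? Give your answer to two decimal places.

With 4 periods per year: i = 0.024225, n = 28.
Annuity-PV factor = 20.161037; PMT = 24100 / 20.161037 = 1,195.3750

CHF 1,195.38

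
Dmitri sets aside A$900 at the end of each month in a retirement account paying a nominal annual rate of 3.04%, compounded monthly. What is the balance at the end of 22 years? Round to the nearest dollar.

Periodic rate i = 0.0304/12 = 0.00253333; n = 22 × 12 = 264 periods.
Accumulation factor s(264|0.00253333) = 375.096153; FV = 900 × 375.096153 = 337,586.5376

A$337,587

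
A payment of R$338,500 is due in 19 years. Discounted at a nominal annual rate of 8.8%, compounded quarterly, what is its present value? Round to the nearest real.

R$64,758

Periodic rate i = 0.088/4 = 0.022; n = 19 × 4 = 76 periods.
PV = FV·(1+i)^(−n) = 338,500 × 0.191307 = 64,757.5773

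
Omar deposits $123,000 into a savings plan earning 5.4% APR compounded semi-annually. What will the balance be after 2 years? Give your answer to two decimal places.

$136,831.75

i = 0.054/2 = 0.027 per half-year; n = 2·2 = 4.
FV = 123,000 × (1 + 0.027)^4 = 136,831.7514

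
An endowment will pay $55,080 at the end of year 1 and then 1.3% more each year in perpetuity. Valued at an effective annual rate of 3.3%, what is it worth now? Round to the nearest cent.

$2,754,000.00

PV = D₁/(r − g) = 55080/(0.033 − 0.013) = 2,754,000.0000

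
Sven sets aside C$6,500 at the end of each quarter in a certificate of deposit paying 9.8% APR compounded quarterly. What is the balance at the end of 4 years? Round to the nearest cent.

C$125,479.59

Periodic rate i = 0.098/4 = 0.0245; n = 4 × 4 = 16 periods.
FV = 6500 × [(1+0.0245)^16 − 1] / 0.0245 = 6500 × 19.304552 = 125,479.5891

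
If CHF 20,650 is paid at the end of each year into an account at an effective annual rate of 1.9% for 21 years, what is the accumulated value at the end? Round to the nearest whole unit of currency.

Accumulation factor s(21|0.019) = 25.513973; FV = 20650 × 25.513973 = 526,863.5432

CHF 526,864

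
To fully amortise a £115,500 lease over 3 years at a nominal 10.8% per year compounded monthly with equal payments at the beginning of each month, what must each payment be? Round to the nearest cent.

i = 0.108/12 = 0.009 per month; n = 3·12 = 36.
Annuity-PV factor × (1+i) = 30.909121; PMT = 115500 / 30.909121 = 3,736.7610

£3,736.76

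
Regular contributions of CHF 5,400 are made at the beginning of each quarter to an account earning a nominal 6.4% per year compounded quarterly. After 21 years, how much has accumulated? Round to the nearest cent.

CHF 957,985.14

Periodic rate i = 0.064/4 = 0.016; n = 21 × 4 = 84 periods.
Accumulation factor s(84|0.016) × (1+i) = 177.404656; FV = 5400 × 177.404656 = 957,985.1399
(Beginning-of-period payments → annuity-due factor ×(1+i).)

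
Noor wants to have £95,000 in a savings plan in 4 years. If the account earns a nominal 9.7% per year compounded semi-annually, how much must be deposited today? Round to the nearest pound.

£65,039

With 2 periods per year: i = 0.0485, n = 8.
PV = 95,000 / (1 + 0.0485)^8 = 95,000 / 1.460654 = 65,039.3402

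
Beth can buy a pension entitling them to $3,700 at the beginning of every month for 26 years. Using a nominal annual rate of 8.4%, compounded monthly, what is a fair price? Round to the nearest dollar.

With 12 periods per year: i = 0.007, n = 312.
Annuity factor a(312|0.007) × (1+i) = 127.536524; PV = 3700 × 127.536524 = 471,885.1395
Payments are at the start of each period, so multiply by (1+i).

$471,885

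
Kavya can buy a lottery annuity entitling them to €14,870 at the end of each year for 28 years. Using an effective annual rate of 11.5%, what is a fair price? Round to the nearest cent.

PV = PMT · [1 − (1+i)^(−n)] / i = 14870 · 8.282979 = 123,167.9029

€123,167.90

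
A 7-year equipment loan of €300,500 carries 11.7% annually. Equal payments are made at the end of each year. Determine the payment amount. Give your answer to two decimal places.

€65,219.73

Annuity-PV factor = 4.607501; PMT = 300500 / 4.607501 = 65,219.7349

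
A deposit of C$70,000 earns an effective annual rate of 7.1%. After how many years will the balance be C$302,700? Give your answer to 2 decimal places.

(1+i)^n = 302700/70000 = 4.32429, so n = ln 4.32429 / ln 1.071 = 21.3470 years

21.35 years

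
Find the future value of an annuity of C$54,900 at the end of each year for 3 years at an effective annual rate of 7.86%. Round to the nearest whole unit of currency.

C$177,985

FV = PMT · [(1+i)^n − 1] / i = 54900 · 3.241978 = 177,984.5900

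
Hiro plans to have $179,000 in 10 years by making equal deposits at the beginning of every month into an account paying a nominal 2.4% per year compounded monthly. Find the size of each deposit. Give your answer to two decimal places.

i = 0.024/12 = 0.002 per month; n = 10·12 = 120.
PMT = 179000 / ( [(1+0.002)^120 − 1] / 0.002 × (1+i) ) = 179000 / 135.743191 = 1,318.6665

$1,318.67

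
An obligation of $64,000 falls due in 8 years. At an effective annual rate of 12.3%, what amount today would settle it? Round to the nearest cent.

PV = FV·(1+i)^(−n) = 64,000 × 0.395332 = 25,301.2469

$25,301.25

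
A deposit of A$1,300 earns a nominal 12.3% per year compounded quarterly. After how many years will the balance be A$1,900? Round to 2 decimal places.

Periodic rate i = 0.123/4 = 0.03075.
(1+i)^n = 1900/1300 = 1.46154, so n = ln 1.46154 / ln 1.03075 = 12.5299 quarters
= 12.5299/4 years

3.13 years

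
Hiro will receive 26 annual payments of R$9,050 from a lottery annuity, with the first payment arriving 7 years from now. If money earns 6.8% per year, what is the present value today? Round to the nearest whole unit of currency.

R$73,471

Value one period before first payment (t=6): 9050 × [1 − (1+0.068)^(−26)] / 0.068 = 9050 × 12.047371 = 109,028.7077
PV₀ = 109,028.7077 / (1+0.068)^6 = 109,028.7077 / 1.483978 = 73,470.5597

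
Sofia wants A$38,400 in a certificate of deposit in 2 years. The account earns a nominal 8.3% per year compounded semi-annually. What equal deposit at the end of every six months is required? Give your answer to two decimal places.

i = 0.083/2 = 0.0415 per half-year; n = 2·2 = 4.
FV-annuity factor = 4.255960; PMT = 38400 / 4.255960 = 9,022.6402

A$9,022.64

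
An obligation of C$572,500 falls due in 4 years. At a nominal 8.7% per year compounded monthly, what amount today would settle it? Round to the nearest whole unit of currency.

C$404,749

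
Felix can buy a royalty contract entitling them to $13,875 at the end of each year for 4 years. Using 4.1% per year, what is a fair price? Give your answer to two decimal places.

$50,246.33

PV = PMT · [1 − (1+i)^(−n)] / i = 13875 · 3.621357 = 50,246.3258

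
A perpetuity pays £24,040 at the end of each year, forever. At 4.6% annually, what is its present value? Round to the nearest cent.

PV = C/r = 24040/0.046 = 522,608.6957

£522,608.70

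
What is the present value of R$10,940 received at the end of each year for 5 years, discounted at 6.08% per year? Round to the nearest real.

Annuity factor a(5|0.0608) = 4.203212; PV = 10940 × 4.203212 = 45,983.1404

R$45,983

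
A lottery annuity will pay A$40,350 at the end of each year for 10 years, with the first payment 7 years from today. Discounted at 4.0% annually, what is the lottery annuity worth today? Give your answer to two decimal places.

PV at t=6 (ordinary 10-year annuity): 40350 × a(10|0.04) = 40350 × 8.110896 = 327,274.6447
PV₀ = 327,274.6447 / (1+0.04)^6 = 327,274.6447 / 1.265319 = 258,649.9056

A$258,649.91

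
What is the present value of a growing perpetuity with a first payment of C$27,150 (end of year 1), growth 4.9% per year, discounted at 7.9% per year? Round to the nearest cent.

C$905,000.00

PV = D₁/(r − g) = 27150/(0.079 − 0.049) = 905,000.0000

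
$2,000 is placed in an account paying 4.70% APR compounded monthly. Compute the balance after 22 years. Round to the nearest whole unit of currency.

$5,613

Periodic rate i = 0.047/12 = 0.00391667; n = 22 × 12 = 264 periods.
FV = 2,000 × (1 + 0.00391667)^264 = 5,613.2369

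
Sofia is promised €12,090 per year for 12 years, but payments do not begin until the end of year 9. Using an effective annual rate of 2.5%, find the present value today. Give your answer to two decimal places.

€101,786.01

PV at t=8 (ordinary 12-year annuity): 12090 × a(12|0.025) = 12090 × 10.257765 = 124,016.3740
Discount back 8 years: 124,016.3740 × (1+0.025)^(−8) = 124,016.3740 × 0.820747 = 101,786.0137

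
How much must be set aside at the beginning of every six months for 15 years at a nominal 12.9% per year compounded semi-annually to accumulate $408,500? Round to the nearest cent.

i = 0.129/2 = 0.0645 per half-year; n = 15·2 = 30.
FV-annuity factor × (1+i) = 91.131721; PMT = 408500 / 91.131721 = 4,482.5226

$4,482.52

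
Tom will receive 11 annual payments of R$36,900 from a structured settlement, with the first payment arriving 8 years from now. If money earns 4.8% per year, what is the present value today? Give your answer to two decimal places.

Value one period before first payment (t=7): 36900 × [1 − (1+0.048)^(−11)] / 0.048 = 36900 × 8.394357 = 309,751.7606
PV₀ = 309,751.7606 / (1+0.048)^7 = 309,751.7606 / 1.388446 = 223,092.4151

R$223,092.42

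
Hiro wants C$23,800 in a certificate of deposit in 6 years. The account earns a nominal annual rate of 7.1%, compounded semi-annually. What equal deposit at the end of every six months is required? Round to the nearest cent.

Periodic rate i = 0.071/2 = 0.0355; n = 6 × 2 = 12 periods.
FV-annuity factor = 14.643712; PMT = 23800 / 14.643712 = 1,625.2709

C$1,625.27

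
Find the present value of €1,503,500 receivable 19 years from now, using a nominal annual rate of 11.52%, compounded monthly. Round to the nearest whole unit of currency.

With 12 periods per year: i = 0.0096, n = 228.
PV = FV·(1+i)^(−n) = 1,503,500 × 0.113227 = 170,236.8126

€170,237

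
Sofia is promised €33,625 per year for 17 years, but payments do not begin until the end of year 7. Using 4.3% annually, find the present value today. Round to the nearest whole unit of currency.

€310,488

Value one period before first payment (t=6): 33625 × [1 − (1+0.043)^(−17)] / 0.043 = 33625 × 11.887441 = 399,715.2138
PV₀ = 399,715.2138 / (1+0.043)^6 = 399,715.2138 / 1.287377 = 310,488.0058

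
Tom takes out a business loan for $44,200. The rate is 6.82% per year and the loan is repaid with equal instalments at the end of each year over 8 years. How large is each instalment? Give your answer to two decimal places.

Annuity-PV factor = 6.013176; PMT = 44200 / 6.013176 = 7,350.5246

$7,350.52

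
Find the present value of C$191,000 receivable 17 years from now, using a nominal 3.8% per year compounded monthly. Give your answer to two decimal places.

Periodic rate i = 0.038/12 = 0.00316667; n = 17 × 12 = 204 periods.
Discount factor = (1+0.00316667)^(−204) = 0.524673; PV = 191,000 × 0.524673 = 100,212.6178

C$100,212.62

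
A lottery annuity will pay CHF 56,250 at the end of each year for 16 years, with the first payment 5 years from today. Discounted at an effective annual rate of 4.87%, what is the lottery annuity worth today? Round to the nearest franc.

CHF 508,728

Value one period before first payment (t=4): 56250 × [1 − (1+0.0487)^(−16)] / 0.0487 = 56250 × 10.938753 = 615,304.8781
Discount back 4 years: 615,304.8781 × (1+0.0487)^(−4) = 615,304.8781 × 0.826789 = 508,727.5837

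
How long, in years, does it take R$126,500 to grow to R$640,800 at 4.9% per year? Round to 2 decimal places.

(1+i)^n = 640800/126500 = 5.06561, so n = ln 5.06561 / ln 1.049 = 33.9165 years

33.92 years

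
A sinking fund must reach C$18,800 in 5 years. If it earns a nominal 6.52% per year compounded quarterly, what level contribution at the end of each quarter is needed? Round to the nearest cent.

C$802.66

Periodic rate i = 0.0652/4 = 0.0163; n = 5 × 4 = 20 periods.
FV-annuity factor = 23.422010; PMT = 18800 / 23.422010 = 802.6638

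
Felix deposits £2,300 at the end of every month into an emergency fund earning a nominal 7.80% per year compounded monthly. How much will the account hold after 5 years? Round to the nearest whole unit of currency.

With 12 periods per year: i = 0.0065, n = 60.
FV = PMT · [(1+i)^n − 1] / i = 2300 · 73.095072 = 168,118.6661

£168,119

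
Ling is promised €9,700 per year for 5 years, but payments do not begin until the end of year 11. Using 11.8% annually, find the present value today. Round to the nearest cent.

€11,518.26

PV at t=10 (ordinary 5-year annuity): 9700 × a(5|0.118) = 9700 × 3.622708 = 35,140.2704
Discount back 10 years: 35,140.2704 × (1+0.118)^(−10) = 35,140.2704 × 0.327780 = 11,518.2649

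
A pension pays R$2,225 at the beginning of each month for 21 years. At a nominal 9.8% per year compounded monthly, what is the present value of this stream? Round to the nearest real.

With 12 periods per year: i = 0.00816667, n = 252.
PV = PMT · [1 − (1+i)^(−n)] / i × (1+i) = 2225 · 107.551096 = 239,301.1892
(Beginning-of-period payments → annuity-due factor ×(1+i).)

R$239,301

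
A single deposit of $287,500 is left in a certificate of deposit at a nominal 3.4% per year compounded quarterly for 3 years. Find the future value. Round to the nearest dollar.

$318,236

With 4 periods per year: i = 0.0085, n = 12.
287,500 × (1+0.0085)^12 = 287,500 × 1.106906 = 318,235.5402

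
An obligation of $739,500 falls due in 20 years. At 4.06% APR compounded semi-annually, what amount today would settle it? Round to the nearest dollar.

i = 0.0406/2 = 0.0203 per half-year; n = 20·2 = 40.
Discount factor = (1+0.0203)^(−40) = 0.447594; PV = 739,500 × 0.447594 = 330,995.9747

$330,996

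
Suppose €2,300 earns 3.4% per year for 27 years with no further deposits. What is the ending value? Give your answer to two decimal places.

FV = PV·(1+i)^n = 2,300 × 2.466349 = 5,672.6029

€5,672.60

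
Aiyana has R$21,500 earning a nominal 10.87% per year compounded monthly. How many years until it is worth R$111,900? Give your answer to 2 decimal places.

15.24 years

Periodic rate i = 0.1087/12 = 0.00905833.
n = ln(111900/21500) / ln(1+0.00905833) = ln(5.20465) / 0.009018 = 182.9269 months
= 182.9269/12 years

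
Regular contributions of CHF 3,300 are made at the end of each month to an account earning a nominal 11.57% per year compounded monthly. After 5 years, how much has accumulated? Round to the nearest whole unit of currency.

Periodic rate i = 0.1157/12 = 0.00964167; n = 5 × 12 = 60 periods.
Accumulation factor s(60|0.00964167) = 80.735671; FV = 3300 × 80.735671 = 266,427.7151

CHF 266,428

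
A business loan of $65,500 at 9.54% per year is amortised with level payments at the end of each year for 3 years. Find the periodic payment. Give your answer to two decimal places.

PMT = 65500 / ( [1 − (1+0.0954)^(−3)] / 0.0954 ) = 65500 / 2.507130 = 26,125.4872

$26,125.49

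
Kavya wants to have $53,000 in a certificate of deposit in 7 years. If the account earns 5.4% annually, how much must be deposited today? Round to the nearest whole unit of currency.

PV = 53,000 / (1 + 0.054)^7 = 53,000 / 1.445055 = 36,676.8132

$36,677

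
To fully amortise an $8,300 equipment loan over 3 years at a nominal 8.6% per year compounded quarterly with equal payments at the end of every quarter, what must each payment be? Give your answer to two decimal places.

$792.09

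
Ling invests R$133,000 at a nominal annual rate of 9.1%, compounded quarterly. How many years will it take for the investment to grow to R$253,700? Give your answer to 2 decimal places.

Periodic rate i = 0.091/4 = 0.02275.
n = ln(253700/133000) / ln(1+0.02275) = ln(1.90752) / 0.022495 = 28.7087 quarters
= 28.7087/4 years

7.18 years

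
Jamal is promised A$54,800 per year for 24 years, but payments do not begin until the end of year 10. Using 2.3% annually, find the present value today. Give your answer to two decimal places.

A$816,643.69

Value one period before first payment (t=9): 54800 × [1 − (1+0.023)^(−24)] / 0.023 = 54800 × 18.286591 = 1,002,105.1914
PV₀ = 1,002,105.1914 / (1+0.023)^9 = 1,002,105.1914 / 1.227102 = 816,643.6860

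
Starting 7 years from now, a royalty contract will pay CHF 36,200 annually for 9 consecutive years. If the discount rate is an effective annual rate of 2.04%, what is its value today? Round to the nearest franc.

Value one period before first payment (t=6): 36200 × [1 − (1+0.0204)^(−9)] / 0.0204 = 36200 × 8.146677 = 294,909.6982
Discount back 6 years: 294,909.6982 × (1+0.0204)^(−6) = 294,909.6982 × 0.885885 = 261,256.0493

CHF 261,256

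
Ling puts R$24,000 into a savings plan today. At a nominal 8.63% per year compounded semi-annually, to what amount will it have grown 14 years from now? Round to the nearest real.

R$78,329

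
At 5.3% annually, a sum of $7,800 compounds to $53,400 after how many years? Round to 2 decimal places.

37.25 years

n = ln(53400/7800) / ln(1+0.053) = ln(6.84615) / 0.051643 = 37.2495 years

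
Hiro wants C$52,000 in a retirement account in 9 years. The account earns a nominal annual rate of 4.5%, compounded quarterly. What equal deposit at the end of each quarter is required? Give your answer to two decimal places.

i = 0.045/4 = 0.01125 per quarter; n = 9·4 = 36.
FV-annuity factor = 44.081434; PMT = 52000 / 44.081434 = 1,179.6349

C$1,179.63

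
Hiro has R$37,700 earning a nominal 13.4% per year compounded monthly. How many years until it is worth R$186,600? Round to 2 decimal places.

Periodic rate i = 0.134/12 = 0.0111667.
n = ln(186600/37700) / ln(1+0.0111667) = ln(4.94960) / 0.011105 = 144.0197 months
= 144.0197/12 years

12.00 years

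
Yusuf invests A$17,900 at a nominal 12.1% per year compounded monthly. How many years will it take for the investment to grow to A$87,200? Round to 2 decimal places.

Periodic rate i = 0.121/12 = 0.0100833.
n = ln(87200/17900) / ln(1+0.0100833) = ln(4.87151) / 0.010033 = 157.8221 months
= 157.8221/12 years

13.15 years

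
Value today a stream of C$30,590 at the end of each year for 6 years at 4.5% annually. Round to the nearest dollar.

C$157,779

Annuity factor a(6|0.045) = 5.157872; PV = 30590 × 5.157872 = 157,779.3192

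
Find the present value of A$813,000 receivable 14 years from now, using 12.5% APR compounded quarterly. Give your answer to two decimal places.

With 4 periods per year: i = 0.03125, n = 56.
PV = 813,000 / (1 + 0.03125)^56 = 813,000 / 5.602500 = 145,113.7945

A$145,113.79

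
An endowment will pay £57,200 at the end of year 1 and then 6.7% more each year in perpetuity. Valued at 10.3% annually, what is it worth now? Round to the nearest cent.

PV = PMT / (i − g) = 57200 / (0.103 − 0.067) = 57200 / 0.036000 = 1,588,888.8889

£1,588,888.89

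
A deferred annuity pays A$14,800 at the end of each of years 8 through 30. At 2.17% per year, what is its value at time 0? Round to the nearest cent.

A$228,685.98

PV at t=7 (ordinary 23-year annuity): 14800 × a(23|0.0217) = 14800 × 17.957322 = 265,768.3649
Discount back 7 years: 265,768.3649 × (1+0.0217)^(−7) = 265,768.3649 × 0.860471 = 228,685.9750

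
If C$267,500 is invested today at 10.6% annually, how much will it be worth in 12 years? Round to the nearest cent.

FV = 267,500 × (1 + 0.106)^12 = 896,159.4937

C$896,159.49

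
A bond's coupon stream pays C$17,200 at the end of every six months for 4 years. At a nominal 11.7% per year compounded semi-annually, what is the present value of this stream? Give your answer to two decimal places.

C$107,445.43

With 2 periods per year: i = 0.0585, n = 8.
Annuity factor a(8|0.0585) = 6.246827; PV = 17200 × 6.246827 = 107,445.4313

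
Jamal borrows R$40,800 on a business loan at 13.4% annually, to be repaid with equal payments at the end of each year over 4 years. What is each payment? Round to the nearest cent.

R$13,830.89

Annuity-PV factor = 2.949919; PMT = 40800 / 2.949919 = 13,830.8891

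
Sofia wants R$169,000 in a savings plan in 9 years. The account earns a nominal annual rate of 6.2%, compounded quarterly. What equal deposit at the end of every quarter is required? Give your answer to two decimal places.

Periodic rate i = 0.062/4 = 0.0155; n = 9 × 4 = 36 periods.
FV-annuity factor = 47.723365; PMT = 169000 / 47.723365 = 3,541.2423

R$3,541.24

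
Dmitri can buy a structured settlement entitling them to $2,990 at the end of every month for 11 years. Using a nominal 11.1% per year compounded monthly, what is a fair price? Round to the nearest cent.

i = 0.111/12 = 0.00925 per month; n = 11·12 = 132.
Annuity factor a(132|0.00925) = 76.043776; PV = 2990 × 76.043776 = 227,370.8897

$227,370.89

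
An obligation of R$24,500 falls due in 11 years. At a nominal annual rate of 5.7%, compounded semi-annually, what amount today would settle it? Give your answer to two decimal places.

With 2 periods per year: i = 0.0285, n = 22.
Discount factor = (1+0.0285)^(−22) = 0.538897; PV = 24,500 × 0.538897 = 13,202.9680

R$13,202.97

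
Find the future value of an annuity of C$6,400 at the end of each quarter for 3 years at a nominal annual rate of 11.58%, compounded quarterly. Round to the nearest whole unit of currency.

With 4 periods per year: i = 0.02895, n = 12.
FV = 6400 × [(1+0.02895)^12 − 1] / 0.02895 = 6400 × 14.107668 = 90,289.0774

C$90,289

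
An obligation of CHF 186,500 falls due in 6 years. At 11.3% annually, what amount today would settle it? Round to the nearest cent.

Discount factor = (1+0.113)^(−6) = 0.526052; PV = 186,500 × 0.526052 = 98,108.7743

CHF 98,108.77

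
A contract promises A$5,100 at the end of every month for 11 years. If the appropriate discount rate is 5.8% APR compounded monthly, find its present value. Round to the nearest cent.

Periodic rate i = 0.058/12 = 0.00483333; n = 11 × 12 = 132 periods.
PV = PMT · [1 − (1+i)^(−n)] / i = 5100 · 97.415028 = 496,816.6431

A$496,816.64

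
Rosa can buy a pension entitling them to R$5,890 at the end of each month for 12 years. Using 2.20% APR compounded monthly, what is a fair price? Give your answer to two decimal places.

R$744,841.31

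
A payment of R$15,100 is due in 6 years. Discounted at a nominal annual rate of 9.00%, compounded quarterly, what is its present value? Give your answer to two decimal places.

i = 0.09/4 = 0.0225 per quarter; n = 6·4 = 24.
PV = FV·(1+i)^(−n) = 15,100 × 0.586247 = 8,852.3249

R$8,852.32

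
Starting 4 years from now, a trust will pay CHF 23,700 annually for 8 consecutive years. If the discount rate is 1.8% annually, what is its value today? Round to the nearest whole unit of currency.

CHF 165,994

Value one period before first payment (t=3): 23700 × [1 − (1+0.018)^(−8)] / 0.018 = 23700 × 7.389035 = 175,120.1402
Discount back 3 years: 175,120.1402 × (1+0.018)^(−3) = 175,120.1402 × 0.947887 = 165,994.1421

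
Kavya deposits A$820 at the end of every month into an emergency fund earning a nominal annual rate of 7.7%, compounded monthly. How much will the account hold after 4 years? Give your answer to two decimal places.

i = 0.077/12 = 0.00641667 per month; n = 4·12 = 48.
Accumulation factor s(48|0.00641667) = 56.004588; FV = 820 × 56.004588 = 45,923.7621

A$45,923.76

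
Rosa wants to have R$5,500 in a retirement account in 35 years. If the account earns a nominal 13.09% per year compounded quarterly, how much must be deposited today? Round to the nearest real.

With 4 periods per year: i = 0.032725, n = 140.
PV = FV·(1+i)^(−n) = 5,500 × 0.011019 = 60.6047

R$61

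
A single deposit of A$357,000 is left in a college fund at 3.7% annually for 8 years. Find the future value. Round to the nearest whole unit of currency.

FV = 357,000 × (1 + 0.037)^8 = 477,417.4263

A$477,417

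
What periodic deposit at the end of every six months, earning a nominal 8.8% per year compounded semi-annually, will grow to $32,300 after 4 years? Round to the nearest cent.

i = 0.088/2 = 0.044 per half-year; n = 4·2 = 8.
FV-annuity factor = 9.346593; PMT = 32300 / 9.346593 = 3,455.8045

$3,455.80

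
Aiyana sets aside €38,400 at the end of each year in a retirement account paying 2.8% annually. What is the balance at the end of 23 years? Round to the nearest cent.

FV = 38400 × [(1+0.028)^23 − 1] / 0.028 = 38400 × 31.689394 = 1,216,872.7269

€1,216,872.73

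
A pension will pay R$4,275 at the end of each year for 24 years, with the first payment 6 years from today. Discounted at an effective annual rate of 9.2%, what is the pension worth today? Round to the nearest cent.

Value one period before first payment (t=5): 4275 × [1 − (1+0.092)^(−24)] / 0.092 = 4275 × 9.554737 = 40,846.5028
Discount back 5 years: 40,846.5028 × (1+0.092)^(−5) = 40,846.5028 × 0.644001 = 26,305.2048

R$26,305.20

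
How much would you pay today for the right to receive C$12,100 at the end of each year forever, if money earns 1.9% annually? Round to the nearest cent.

C$636,842.11

PV = PMT / i = 12100 / 0.019 = 636,842.1053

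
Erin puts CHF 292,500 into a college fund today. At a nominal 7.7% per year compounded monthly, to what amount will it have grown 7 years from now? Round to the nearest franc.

CHF 500,568

With 12 periods per year: i = 0.00641667, n = 84.
FV = PV·(1+i)^n = 292,500 × 1.711342 = 500,567.6413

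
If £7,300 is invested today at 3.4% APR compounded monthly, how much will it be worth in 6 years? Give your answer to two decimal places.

£8,949.39

With 12 periods per year: i = 0.00283333, n = 72.
7,300 × (1+0.00283333)^72 = 7,300 × 1.225944 = 8,949.3946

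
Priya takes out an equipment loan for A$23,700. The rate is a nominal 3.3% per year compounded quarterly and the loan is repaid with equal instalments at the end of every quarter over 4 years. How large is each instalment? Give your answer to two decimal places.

A$1,587.26

Periodic rate i = 0.033/4 = 0.00825; n = 4 × 4 = 16 periods.
Annuity-PV factor = 14.931432; PMT = 23700 / 14.931432 = 1,587.2556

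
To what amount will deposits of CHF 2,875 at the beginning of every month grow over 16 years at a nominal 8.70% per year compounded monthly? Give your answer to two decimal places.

CHF 1,199,373.21

With 12 periods per year: i = 0.00725, n = 192.
Accumulation factor s(192|0.00725) × (1+i) = 417.173291; FV = 2875 × 417.173291 = 1,199,373.2115
(annuity-due: payments at period start, so ×(1+i).)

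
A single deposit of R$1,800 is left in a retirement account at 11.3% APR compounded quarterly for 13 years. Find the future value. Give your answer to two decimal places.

R$7,663.12

Periodic rate i = 0.113/4 = 0.02825; n = 13 × 4 = 52 periods.
FV = 1,800 × (1 + 0.02825)^52 = 7,663.1240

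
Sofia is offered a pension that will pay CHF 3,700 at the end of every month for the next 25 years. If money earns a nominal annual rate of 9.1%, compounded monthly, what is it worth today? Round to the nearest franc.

CHF 437,324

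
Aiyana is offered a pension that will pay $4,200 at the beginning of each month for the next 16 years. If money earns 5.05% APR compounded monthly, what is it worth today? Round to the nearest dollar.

Periodic rate i = 0.0505/12 = 0.00420833; n = 16 × 12 = 192 periods.
Annuity factor a(192|0.00420833) × (1+i) = 132.077050; PV = 4200 × 132.077050 = 554,723.6080
(annuity-due: payments at period start, so ×(1+i).)

$554,724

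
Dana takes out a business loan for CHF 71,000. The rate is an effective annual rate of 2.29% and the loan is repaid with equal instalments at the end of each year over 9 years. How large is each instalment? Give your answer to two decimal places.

PMT = 71000 / ( [1 − (1+0.0229)^(−9)] / 0.0229 ) = 71000 / 8.050419 = 8,819.4166

CHF 8,819.42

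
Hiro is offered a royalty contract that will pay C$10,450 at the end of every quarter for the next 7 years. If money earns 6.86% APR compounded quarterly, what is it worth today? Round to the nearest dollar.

i = 0.0686/4 = 0.01715 per quarter; n = 7·4 = 28.
PV = 10450 × [1 − (1+0.01715)^(−28)] / 0.01715 = 10450 × 22.088426 = 230,824.0546

C$230,824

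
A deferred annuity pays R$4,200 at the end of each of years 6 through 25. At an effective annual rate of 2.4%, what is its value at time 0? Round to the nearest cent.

PV at t=5 (ordinary 20-year annuity): 4200 × a(20|0.024) = 4200 × 15.737436 = 66,097.2326
PV₀ = 66,097.2326 / (1+0.024)^5 = 66,097.2326 / 1.125900 = 58,706.1356

R$58,706.14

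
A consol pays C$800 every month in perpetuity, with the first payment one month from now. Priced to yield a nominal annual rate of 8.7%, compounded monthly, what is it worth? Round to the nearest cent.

C$110,344.83

Periodic rate i = 0.087/12 = 0.00725.
PV = C/r = 800/0.00725 = 110,344.8276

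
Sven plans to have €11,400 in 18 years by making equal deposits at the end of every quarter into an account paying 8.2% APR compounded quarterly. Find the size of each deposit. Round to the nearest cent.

€70.59

i = 0.082/4 = 0.0205 per quarter; n = 18·4 = 72.
FV-annuity factor = 161.492163; PMT = 11400 / 161.492163 = 70.5917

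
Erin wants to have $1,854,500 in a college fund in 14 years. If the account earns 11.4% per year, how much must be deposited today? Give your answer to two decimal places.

Discount factor = (1+0.114)^(−14) = 0.220601; PV = 1,854,500 × 0.220601 = 409,104.4146

$409,104.41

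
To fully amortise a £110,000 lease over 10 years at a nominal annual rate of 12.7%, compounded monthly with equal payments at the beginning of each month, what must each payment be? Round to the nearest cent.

i = 0.127/12 = 0.0105833 per month; n = 10·12 = 120.
Annuity-PV factor × (1+i) = 68.492534; PMT = 110000 / 68.492534 = 1,606.0145

£1,606.01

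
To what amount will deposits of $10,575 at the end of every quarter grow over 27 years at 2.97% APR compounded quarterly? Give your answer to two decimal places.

With 4 periods per year: i = 0.007425, n = 108.
Accumulation factor s(108|0.007425) = 164.737747; FV = 10575 × 164.737747 = 1,742,101.6749

$1,742,101.67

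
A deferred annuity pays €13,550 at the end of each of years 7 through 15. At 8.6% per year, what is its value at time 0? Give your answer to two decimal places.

Value one period before first payment (t=6): 13550 × [1 − (1+0.086)^(−9)] / 0.086 = 13550 × 6.093984 = 82,573.4812
PV₀ = 82,573.4812 / (1+0.086)^6 = 82,573.4812 / 1.640510 = 50,334.0230

€50,334.02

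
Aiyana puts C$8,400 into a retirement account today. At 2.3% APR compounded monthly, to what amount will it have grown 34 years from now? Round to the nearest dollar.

C$18,347

i = 0.023/12 = 0.00191667 per month; n = 34·12 = 408.
FV = PV·(1+i)^n = 8,400 × 2.184204 = 18,347.3151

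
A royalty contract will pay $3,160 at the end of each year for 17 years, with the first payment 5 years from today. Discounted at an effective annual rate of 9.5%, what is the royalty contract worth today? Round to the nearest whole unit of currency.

PV at t=4 (ordinary 17-year annuity): 3160 × a(17|0.095) = 3160 × 8.276037 = 26,152.2762
Discount back 4 years: 26,152.2762 × (1+0.095)^(−4) = 26,152.2762 × 0.695574 = 18,190.8511

$18,191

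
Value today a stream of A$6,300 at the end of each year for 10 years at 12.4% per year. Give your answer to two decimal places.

A$35,021.05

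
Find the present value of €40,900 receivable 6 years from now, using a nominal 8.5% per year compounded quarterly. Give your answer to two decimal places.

With 4 periods per year: i = 0.02125, n = 24.
Discount factor = (1+0.02125)^(−24) = 0.603713; PV = 40,900 × 0.603713 = 24,691.8505

€24,691.85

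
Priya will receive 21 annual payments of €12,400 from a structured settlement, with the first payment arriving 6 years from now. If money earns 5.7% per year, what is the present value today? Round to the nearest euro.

Value one period before first payment (t=5): 12400 × [1 − (1+0.057)^(−21)] / 0.057 = 12400 × 12.066763 = 149,627.8602
PV₀ = 149,627.8602 / (1+0.057)^5 = 149,627.8602 / 1.319395 = 113,406.3907

€113,406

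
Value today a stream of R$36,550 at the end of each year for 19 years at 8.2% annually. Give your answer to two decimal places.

Annuity factor a(19|0.082) = 9.466972; PV = 36550 × 9.466972 = 346,017.8368

R$346,017.84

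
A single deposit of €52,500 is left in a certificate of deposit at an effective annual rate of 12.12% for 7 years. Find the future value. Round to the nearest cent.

€116,934.03

FV = PV·(1+i)^n = 52,500 × 2.227315 = 116,934.0326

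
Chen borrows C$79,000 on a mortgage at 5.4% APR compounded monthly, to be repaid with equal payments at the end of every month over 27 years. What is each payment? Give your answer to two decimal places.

i = 0.054/12 = 0.0045 per month; n = 27·12 = 324.
PMT = 79000 / ( [1 − (1+0.0045)^(−324)] / 0.0045 ) = 79000 / 170.341433 = 463.7744

C$463.77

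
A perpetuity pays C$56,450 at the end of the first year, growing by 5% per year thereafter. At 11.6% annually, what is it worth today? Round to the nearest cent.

PV = PMT / (i − g) = 56450 / (0.116 − 0.05) = 56450 / 0.066000 = 855,303.0303

C$855,303.03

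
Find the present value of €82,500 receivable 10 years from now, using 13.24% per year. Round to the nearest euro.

€23,793

PV = 82,500 / (1 + 0.1324)^10 = 82,500 / 3.467357 = 23,793.3362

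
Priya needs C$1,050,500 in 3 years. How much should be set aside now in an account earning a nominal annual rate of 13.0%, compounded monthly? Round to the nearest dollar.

With 12 periods per year: i = 0.0108333, n = 36.
PV = 1,050,500 / (1 + 0.0108333)^36 = 1,050,500 / 1.473886 = 712,741.5600

C$712,742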